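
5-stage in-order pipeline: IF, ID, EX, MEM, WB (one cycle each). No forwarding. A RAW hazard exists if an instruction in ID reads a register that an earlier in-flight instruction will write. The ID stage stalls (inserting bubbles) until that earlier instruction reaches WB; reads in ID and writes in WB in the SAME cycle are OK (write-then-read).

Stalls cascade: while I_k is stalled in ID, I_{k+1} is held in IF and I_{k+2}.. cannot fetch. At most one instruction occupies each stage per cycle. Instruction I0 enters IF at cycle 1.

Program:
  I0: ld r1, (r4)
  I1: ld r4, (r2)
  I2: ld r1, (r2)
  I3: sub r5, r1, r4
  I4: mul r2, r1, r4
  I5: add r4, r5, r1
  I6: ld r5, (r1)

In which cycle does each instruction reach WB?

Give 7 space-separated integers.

I0 ld r1 <- r4: IF@1 ID@2 stall=0 (-) EX@3 MEM@4 WB@5
I1 ld r4 <- r2: IF@2 ID@3 stall=0 (-) EX@4 MEM@5 WB@6
I2 ld r1 <- r2: IF@3 ID@4 stall=0 (-) EX@5 MEM@6 WB@7
I3 sub r5 <- r1,r4: IF@4 ID@5 stall=2 (RAW on I2.r1 (WB@7)) EX@8 MEM@9 WB@10
I4 mul r2 <- r1,r4: IF@5 ID@8 stall=0 (-) EX@9 MEM@10 WB@11
I5 add r4 <- r5,r1: IF@8 ID@9 stall=1 (RAW on I3.r5 (WB@10)) EX@11 MEM@12 WB@13
I6 ld r5 <- r1: IF@9 ID@11 stall=0 (-) EX@12 MEM@13 WB@14

Answer: 5 6 7 10 11 13 14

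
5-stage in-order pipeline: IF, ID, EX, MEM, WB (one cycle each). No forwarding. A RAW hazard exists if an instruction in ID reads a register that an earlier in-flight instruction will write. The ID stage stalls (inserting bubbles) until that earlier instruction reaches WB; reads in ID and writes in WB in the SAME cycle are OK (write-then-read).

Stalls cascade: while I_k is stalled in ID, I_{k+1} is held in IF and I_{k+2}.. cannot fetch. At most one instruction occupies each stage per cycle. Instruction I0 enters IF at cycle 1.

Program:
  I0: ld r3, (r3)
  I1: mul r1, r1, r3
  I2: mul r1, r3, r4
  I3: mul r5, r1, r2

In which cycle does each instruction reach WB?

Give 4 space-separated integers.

Answer: 5 8 9 12

Derivation:
I0 ld r3 <- r3: IF@1 ID@2 stall=0 (-) EX@3 MEM@4 WB@5
I1 mul r1 <- r1,r3: IF@2 ID@3 stall=2 (RAW on I0.r3 (WB@5)) EX@6 MEM@7 WB@8
I2 mul r1 <- r3,r4: IF@3 ID@6 stall=0 (-) EX@7 MEM@8 WB@9
I3 mul r5 <- r1,r2: IF@6 ID@7 stall=2 (RAW on I2.r1 (WB@9)) EX@10 MEM@11 WB@12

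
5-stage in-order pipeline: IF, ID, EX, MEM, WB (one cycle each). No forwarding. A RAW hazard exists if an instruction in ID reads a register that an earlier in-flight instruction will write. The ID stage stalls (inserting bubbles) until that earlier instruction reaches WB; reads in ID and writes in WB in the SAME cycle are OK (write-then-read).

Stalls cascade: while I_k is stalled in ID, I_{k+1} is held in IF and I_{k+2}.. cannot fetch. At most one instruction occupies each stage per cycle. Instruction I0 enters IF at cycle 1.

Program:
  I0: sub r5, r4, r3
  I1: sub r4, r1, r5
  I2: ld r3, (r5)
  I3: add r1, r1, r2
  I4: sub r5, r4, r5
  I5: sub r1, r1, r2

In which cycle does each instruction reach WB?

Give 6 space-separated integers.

Answer: 5 8 9 10 11 13

Derivation:
I0 sub r5 <- r4,r3: IF@1 ID@2 stall=0 (-) EX@3 MEM@4 WB@5
I1 sub r4 <- r1,r5: IF@2 ID@3 stall=2 (RAW on I0.r5 (WB@5)) EX@6 MEM@7 WB@8
I2 ld r3 <- r5: IF@3 ID@6 stall=0 (-) EX@7 MEM@8 WB@9
I3 add r1 <- r1,r2: IF@6 ID@7 stall=0 (-) EX@8 MEM@9 WB@10
I4 sub r5 <- r4,r5: IF@7 ID@8 stall=0 (-) EX@9 MEM@10 WB@11
I5 sub r1 <- r1,r2: IF@8 ID@9 stall=1 (RAW on I3.r1 (WB@10)) EX@11 MEM@12 WB@13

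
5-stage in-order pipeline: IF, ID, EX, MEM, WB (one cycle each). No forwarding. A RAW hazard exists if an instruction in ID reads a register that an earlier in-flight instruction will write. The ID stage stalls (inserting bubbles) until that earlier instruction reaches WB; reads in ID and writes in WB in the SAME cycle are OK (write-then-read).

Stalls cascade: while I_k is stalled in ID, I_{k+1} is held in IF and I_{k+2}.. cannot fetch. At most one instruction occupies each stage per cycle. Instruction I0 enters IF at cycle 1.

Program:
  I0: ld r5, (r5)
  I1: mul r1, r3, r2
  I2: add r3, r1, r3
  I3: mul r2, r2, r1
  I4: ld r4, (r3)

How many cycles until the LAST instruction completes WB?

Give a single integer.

Answer: 12

Derivation:
I0 ld r5 <- r5: IF@1 ID@2 stall=0 (-) EX@3 MEM@4 WB@5
I1 mul r1 <- r3,r2: IF@2 ID@3 stall=0 (-) EX@4 MEM@5 WB@6
I2 add r3 <- r1,r3: IF@3 ID@4 stall=2 (RAW on I1.r1 (WB@6)) EX@7 MEM@8 WB@9
I3 mul r2 <- r2,r1: IF@4 ID@7 stall=0 (-) EX@8 MEM@9 WB@10
I4 ld r4 <- r3: IF@7 ID@8 stall=1 (RAW on I2.r3 (WB@9)) EX@10 MEM@11 WB@12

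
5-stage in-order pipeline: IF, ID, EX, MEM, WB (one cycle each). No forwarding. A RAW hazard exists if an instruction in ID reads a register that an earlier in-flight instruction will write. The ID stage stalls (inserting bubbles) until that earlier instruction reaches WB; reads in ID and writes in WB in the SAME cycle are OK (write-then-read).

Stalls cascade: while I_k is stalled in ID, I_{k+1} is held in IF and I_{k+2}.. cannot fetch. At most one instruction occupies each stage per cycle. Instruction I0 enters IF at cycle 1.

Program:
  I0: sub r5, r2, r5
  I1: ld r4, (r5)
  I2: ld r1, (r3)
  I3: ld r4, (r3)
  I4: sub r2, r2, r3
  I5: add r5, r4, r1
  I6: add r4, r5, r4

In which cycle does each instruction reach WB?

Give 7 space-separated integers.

I0 sub r5 <- r2,r5: IF@1 ID@2 stall=0 (-) EX@3 MEM@4 WB@5
I1 ld r4 <- r5: IF@2 ID@3 stall=2 (RAW on I0.r5 (WB@5)) EX@6 MEM@7 WB@8
I2 ld r1 <- r3: IF@3 ID@6 stall=0 (-) EX@7 MEM@8 WB@9
I3 ld r4 <- r3: IF@6 ID@7 stall=0 (-) EX@8 MEM@9 WB@10
I4 sub r2 <- r2,r3: IF@7 ID@8 stall=0 (-) EX@9 MEM@10 WB@11
I5 add r5 <- r4,r1: IF@8 ID@9 stall=1 (RAW on I3.r4 (WB@10)) EX@11 MEM@12 WB@13
I6 add r4 <- r5,r4: IF@9 ID@11 stall=2 (RAW on I5.r5 (WB@13)) EX@14 MEM@15 WB@16

Answer: 5 8 9 10 11 13 16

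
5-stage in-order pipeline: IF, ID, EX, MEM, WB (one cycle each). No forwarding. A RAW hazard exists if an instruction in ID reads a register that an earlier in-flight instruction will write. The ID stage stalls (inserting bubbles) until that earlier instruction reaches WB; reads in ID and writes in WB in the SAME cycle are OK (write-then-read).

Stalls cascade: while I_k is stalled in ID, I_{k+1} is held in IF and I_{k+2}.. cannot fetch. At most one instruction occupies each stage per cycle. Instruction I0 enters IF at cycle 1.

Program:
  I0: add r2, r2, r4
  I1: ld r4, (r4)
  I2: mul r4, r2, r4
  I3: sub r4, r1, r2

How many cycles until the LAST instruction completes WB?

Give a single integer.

Answer: 10

Derivation:
I0 add r2 <- r2,r4: IF@1 ID@2 stall=0 (-) EX@3 MEM@4 WB@5
I1 ld r4 <- r4: IF@2 ID@3 stall=0 (-) EX@4 MEM@5 WB@6
I2 mul r4 <- r2,r4: IF@3 ID@4 stall=2 (RAW on I1.r4 (WB@6)) EX@7 MEM@8 WB@9
I3 sub r4 <- r1,r2: IF@4 ID@7 stall=0 (-) EX@8 MEM@9 WB@10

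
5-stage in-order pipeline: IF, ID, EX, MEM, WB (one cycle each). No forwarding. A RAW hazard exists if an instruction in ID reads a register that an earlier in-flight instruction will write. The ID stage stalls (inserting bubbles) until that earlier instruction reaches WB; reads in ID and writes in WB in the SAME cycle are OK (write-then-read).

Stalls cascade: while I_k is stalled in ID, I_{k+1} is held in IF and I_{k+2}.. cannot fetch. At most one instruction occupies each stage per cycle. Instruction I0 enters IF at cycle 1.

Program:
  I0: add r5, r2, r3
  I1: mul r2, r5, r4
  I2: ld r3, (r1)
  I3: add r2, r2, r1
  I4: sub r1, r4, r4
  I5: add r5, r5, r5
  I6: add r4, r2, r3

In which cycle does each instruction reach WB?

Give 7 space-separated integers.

I0 add r5 <- r2,r3: IF@1 ID@2 stall=0 (-) EX@3 MEM@4 WB@5
I1 mul r2 <- r5,r4: IF@2 ID@3 stall=2 (RAW on I0.r5 (WB@5)) EX@6 MEM@7 WB@8
I2 ld r3 <- r1: IF@3 ID@6 stall=0 (-) EX@7 MEM@8 WB@9
I3 add r2 <- r2,r1: IF@6 ID@7 stall=1 (RAW on I1.r2 (WB@8)) EX@9 MEM@10 WB@11
I4 sub r1 <- r4,r4: IF@7 ID@9 stall=0 (-) EX@10 MEM@11 WB@12
I5 add r5 <- r5,r5: IF@9 ID@10 stall=0 (-) EX@11 MEM@12 WB@13
I6 add r4 <- r2,r3: IF@10 ID@11 stall=0 (-) EX@12 MEM@13 WB@14

Answer: 5 8 9 11 12 13 14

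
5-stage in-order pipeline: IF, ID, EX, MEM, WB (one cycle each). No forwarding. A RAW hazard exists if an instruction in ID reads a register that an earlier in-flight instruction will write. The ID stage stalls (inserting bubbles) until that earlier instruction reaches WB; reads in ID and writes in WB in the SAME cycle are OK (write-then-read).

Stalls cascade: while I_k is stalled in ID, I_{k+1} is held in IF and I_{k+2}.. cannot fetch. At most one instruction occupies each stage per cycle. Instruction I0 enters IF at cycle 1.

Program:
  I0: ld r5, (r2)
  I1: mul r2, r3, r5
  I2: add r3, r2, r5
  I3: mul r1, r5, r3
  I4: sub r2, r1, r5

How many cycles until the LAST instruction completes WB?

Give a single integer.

I0 ld r5 <- r2: IF@1 ID@2 stall=0 (-) EX@3 MEM@4 WB@5
I1 mul r2 <- r3,r5: IF@2 ID@3 stall=2 (RAW on I0.r5 (WB@5)) EX@6 MEM@7 WB@8
I2 add r3 <- r2,r5: IF@3 ID@6 stall=2 (RAW on I1.r2 (WB@8)) EX@9 MEM@10 WB@11
I3 mul r1 <- r5,r3: IF@6 ID@9 stall=2 (RAW on I2.r3 (WB@11)) EX@12 MEM@13 WB@14
I4 sub r2 <- r1,r5: IF@9 ID@12 stall=2 (RAW on I3.r1 (WB@14)) EX@15 MEM@16 WB@17

Answer: 17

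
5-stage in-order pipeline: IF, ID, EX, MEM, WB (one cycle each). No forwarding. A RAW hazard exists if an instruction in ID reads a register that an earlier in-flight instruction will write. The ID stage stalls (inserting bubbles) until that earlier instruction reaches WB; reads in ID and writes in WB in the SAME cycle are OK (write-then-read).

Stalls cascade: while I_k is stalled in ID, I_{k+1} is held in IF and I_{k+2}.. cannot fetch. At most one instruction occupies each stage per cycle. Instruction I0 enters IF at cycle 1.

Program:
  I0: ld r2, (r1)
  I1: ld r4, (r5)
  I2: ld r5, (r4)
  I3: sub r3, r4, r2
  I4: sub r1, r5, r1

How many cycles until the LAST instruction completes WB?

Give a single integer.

I0 ld r2 <- r1: IF@1 ID@2 stall=0 (-) EX@3 MEM@4 WB@5
I1 ld r4 <- r5: IF@2 ID@3 stall=0 (-) EX@4 MEM@5 WB@6
I2 ld r5 <- r4: IF@3 ID@4 stall=2 (RAW on I1.r4 (WB@6)) EX@7 MEM@8 WB@9
I3 sub r3 <- r4,r2: IF@4 ID@7 stall=0 (-) EX@8 MEM@9 WB@10
I4 sub r1 <- r5,r1: IF@7 ID@8 stall=1 (RAW on I2.r5 (WB@9)) EX@10 MEM@11 WB@12

Answer: 12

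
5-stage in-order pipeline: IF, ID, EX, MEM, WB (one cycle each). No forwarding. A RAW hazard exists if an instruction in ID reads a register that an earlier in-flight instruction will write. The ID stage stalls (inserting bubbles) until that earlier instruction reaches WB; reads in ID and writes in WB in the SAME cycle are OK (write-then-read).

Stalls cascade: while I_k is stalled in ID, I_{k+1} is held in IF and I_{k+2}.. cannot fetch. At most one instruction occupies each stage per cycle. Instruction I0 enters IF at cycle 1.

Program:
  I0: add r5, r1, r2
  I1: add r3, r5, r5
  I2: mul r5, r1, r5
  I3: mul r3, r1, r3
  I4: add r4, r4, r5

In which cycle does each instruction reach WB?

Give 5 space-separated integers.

Answer: 5 8 9 11 12

Derivation:
I0 add r5 <- r1,r2: IF@1 ID@2 stall=0 (-) EX@3 MEM@4 WB@5
I1 add r3 <- r5,r5: IF@2 ID@3 stall=2 (RAW on I0.r5 (WB@5)) EX@6 MEM@7 WB@8
I2 mul r5 <- r1,r5: IF@3 ID@6 stall=0 (-) EX@7 MEM@8 WB@9
I3 mul r3 <- r1,r3: IF@6 ID@7 stall=1 (RAW on I1.r3 (WB@8)) EX@9 MEM@10 WB@11
I4 add r4 <- r4,r5: IF@7 ID@9 stall=0 (-) EX@10 MEM@11 WB@12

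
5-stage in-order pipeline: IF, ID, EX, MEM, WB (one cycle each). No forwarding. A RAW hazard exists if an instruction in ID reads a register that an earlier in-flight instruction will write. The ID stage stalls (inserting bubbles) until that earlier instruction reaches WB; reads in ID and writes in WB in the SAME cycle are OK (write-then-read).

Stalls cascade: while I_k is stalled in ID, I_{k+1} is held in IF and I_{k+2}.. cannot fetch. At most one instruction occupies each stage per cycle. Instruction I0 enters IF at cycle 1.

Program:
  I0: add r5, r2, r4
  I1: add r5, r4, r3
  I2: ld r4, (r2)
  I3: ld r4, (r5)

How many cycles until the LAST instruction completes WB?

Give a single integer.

I0 add r5 <- r2,r4: IF@1 ID@2 stall=0 (-) EX@3 MEM@4 WB@5
I1 add r5 <- r4,r3: IF@2 ID@3 stall=0 (-) EX@4 MEM@5 WB@6
I2 ld r4 <- r2: IF@3 ID@4 stall=0 (-) EX@5 MEM@6 WB@7
I3 ld r4 <- r5: IF@4 ID@5 stall=1 (RAW on I1.r5 (WB@6)) EX@7 MEM@8 WB@9

Answer: 9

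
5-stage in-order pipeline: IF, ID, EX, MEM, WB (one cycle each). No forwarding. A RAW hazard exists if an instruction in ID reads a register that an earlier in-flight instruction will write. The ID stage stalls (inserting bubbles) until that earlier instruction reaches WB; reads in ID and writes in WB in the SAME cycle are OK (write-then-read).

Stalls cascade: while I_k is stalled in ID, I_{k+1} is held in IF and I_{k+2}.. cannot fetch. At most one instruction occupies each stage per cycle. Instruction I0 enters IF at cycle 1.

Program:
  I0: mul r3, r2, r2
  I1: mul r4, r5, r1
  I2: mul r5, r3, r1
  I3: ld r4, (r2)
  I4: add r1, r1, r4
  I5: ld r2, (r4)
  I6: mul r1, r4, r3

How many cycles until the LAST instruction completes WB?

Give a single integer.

I0 mul r3 <- r2,r2: IF@1 ID@2 stall=0 (-) EX@3 MEM@4 WB@5
I1 mul r4 <- r5,r1: IF@2 ID@3 stall=0 (-) EX@4 MEM@5 WB@6
I2 mul r5 <- r3,r1: IF@3 ID@4 stall=1 (RAW on I0.r3 (WB@5)) EX@6 MEM@7 WB@8
I3 ld r4 <- r2: IF@4 ID@6 stall=0 (-) EX@7 MEM@8 WB@9
I4 add r1 <- r1,r4: IF@6 ID@7 stall=2 (RAW on I3.r4 (WB@9)) EX@10 MEM@11 WB@12
I5 ld r2 <- r4: IF@7 ID@10 stall=0 (-) EX@11 MEM@12 WB@13
I6 mul r1 <- r4,r3: IF@10 ID@11 stall=0 (-) EX@12 MEM@13 WB@14

Answer: 14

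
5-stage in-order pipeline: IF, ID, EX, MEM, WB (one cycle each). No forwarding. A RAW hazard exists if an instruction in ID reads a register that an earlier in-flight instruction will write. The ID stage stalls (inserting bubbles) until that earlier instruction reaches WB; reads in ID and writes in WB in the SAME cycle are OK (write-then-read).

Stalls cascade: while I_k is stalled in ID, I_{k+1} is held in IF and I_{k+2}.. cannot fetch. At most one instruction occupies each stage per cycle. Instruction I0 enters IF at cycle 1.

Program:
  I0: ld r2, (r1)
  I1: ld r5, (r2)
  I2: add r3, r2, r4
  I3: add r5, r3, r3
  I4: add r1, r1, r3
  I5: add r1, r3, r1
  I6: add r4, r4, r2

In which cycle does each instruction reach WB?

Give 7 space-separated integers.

I0 ld r2 <- r1: IF@1 ID@2 stall=0 (-) EX@3 MEM@4 WB@5
I1 ld r5 <- r2: IF@2 ID@3 stall=2 (RAW on I0.r2 (WB@5)) EX@6 MEM@7 WB@8
I2 add r3 <- r2,r4: IF@3 ID@6 stall=0 (-) EX@7 MEM@8 WB@9
I3 add r5 <- r3,r3: IF@6 ID@7 stall=2 (RAW on I2.r3 (WB@9)) EX@10 MEM@11 WB@12
I4 add r1 <- r1,r3: IF@7 ID@10 stall=0 (-) EX@11 MEM@12 WB@13
I5 add r1 <- r3,r1: IF@10 ID@11 stall=2 (RAW on I4.r1 (WB@13)) EX@14 MEM@15 WB@16
I6 add r4 <- r4,r2: IF@11 ID@14 stall=0 (-) EX@15 MEM@16 WB@17

Answer: 5 8 9 12 13 16 17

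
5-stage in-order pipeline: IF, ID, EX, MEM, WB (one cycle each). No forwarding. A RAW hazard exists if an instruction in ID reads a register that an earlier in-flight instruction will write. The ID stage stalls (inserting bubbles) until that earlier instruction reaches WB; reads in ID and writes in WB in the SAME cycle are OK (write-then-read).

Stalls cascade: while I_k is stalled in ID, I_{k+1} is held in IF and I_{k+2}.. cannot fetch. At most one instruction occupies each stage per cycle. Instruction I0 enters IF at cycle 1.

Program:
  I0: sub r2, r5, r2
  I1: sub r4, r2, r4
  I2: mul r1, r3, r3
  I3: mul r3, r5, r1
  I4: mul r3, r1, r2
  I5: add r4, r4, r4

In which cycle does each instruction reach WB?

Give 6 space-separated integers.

Answer: 5 8 9 12 13 14

Derivation:
I0 sub r2 <- r5,r2: IF@1 ID@2 stall=0 (-) EX@3 MEM@4 WB@5
I1 sub r4 <- r2,r4: IF@2 ID@3 stall=2 (RAW on I0.r2 (WB@5)) EX@6 MEM@7 WB@8
I2 mul r1 <- r3,r3: IF@3 ID@6 stall=0 (-) EX@7 MEM@8 WB@9
I3 mul r3 <- r5,r1: IF@6 ID@7 stall=2 (RAW on I2.r1 (WB@9)) EX@10 MEM@11 WB@12
I4 mul r3 <- r1,r2: IF@7 ID@10 stall=0 (-) EX@11 MEM@12 WB@13
I5 add r4 <- r4,r4: IF@10 ID@11 stall=0 (-) EX@12 MEM@13 WB@14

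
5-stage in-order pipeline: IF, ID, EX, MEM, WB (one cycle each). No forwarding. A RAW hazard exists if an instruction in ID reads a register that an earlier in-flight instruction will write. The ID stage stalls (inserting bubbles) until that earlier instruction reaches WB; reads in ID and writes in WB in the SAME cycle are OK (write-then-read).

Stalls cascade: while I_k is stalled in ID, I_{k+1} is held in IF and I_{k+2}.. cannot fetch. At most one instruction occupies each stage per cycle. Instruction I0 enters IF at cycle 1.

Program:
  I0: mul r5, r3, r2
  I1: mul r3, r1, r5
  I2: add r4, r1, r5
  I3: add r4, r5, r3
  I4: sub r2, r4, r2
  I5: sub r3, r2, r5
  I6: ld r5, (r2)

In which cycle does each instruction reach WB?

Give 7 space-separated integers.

I0 mul r5 <- r3,r2: IF@1 ID@2 stall=0 (-) EX@3 MEM@4 WB@5
I1 mul r3 <- r1,r5: IF@2 ID@3 stall=2 (RAW on I0.r5 (WB@5)) EX@6 MEM@7 WB@8
I2 add r4 <- r1,r5: IF@3 ID@6 stall=0 (-) EX@7 MEM@8 WB@9
I3 add r4 <- r5,r3: IF@6 ID@7 stall=1 (RAW on I1.r3 (WB@8)) EX@9 MEM@10 WB@11
I4 sub r2 <- r4,r2: IF@7 ID@9 stall=2 (RAW on I3.r4 (WB@11)) EX@12 MEM@13 WB@14
I5 sub r3 <- r2,r5: IF@9 ID@12 stall=2 (RAW on I4.r2 (WB@14)) EX@15 MEM@16 WB@17
I6 ld r5 <- r2: IF@12 ID@15 stall=0 (-) EX@16 MEM@17 WB@18

Answer: 5 8 9 11 14 17 18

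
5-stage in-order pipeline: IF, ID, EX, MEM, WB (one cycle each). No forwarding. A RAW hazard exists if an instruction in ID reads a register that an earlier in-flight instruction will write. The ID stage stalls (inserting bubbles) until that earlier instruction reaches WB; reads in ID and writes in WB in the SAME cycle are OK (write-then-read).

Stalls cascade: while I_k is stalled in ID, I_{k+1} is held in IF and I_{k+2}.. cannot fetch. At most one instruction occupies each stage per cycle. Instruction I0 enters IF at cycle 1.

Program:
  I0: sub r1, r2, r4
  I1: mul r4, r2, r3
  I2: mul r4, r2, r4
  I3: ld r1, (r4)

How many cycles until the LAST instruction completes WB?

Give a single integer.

Answer: 12

Derivation:
I0 sub r1 <- r2,r4: IF@1 ID@2 stall=0 (-) EX@3 MEM@4 WB@5
I1 mul r4 <- r2,r3: IF@2 ID@3 stall=0 (-) EX@4 MEM@5 WB@6
I2 mul r4 <- r2,r4: IF@3 ID@4 stall=2 (RAW on I1.r4 (WB@6)) EX@7 MEM@8 WB@9
I3 ld r1 <- r4: IF@4 ID@7 stall=2 (RAW on I2.r4 (WB@9)) EX@10 MEM@11 WB@12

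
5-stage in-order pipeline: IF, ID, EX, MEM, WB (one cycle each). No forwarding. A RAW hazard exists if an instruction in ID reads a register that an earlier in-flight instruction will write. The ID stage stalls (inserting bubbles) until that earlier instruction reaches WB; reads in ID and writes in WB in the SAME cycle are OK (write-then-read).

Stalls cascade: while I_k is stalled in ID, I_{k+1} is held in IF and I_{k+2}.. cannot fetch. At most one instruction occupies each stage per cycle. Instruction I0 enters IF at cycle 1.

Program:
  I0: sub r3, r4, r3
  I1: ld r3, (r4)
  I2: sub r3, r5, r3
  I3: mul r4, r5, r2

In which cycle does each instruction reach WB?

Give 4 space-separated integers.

I0 sub r3 <- r4,r3: IF@1 ID@2 stall=0 (-) EX@3 MEM@4 WB@5
I1 ld r3 <- r4: IF@2 ID@3 stall=0 (-) EX@4 MEM@5 WB@6
I2 sub r3 <- r5,r3: IF@3 ID@4 stall=2 (RAW on I1.r3 (WB@6)) EX@7 MEM@8 WB@9
I3 mul r4 <- r5,r2: IF@4 ID@7 stall=0 (-) EX@8 MEM@9 WB@10

Answer: 5 6 9 10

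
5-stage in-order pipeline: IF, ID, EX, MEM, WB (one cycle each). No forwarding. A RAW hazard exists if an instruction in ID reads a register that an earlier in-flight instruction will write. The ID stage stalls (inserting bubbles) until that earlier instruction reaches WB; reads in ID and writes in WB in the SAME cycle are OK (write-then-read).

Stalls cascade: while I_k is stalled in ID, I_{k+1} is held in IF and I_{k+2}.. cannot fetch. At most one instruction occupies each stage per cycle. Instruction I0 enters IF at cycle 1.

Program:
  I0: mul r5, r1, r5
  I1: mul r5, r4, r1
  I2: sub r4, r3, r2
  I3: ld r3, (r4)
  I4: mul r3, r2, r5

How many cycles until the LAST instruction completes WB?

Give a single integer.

Answer: 11

Derivation:
I0 mul r5 <- r1,r5: IF@1 ID@2 stall=0 (-) EX@3 MEM@4 WB@5
I1 mul r5 <- r4,r1: IF@2 ID@3 stall=0 (-) EX@4 MEM@5 WB@6
I2 sub r4 <- r3,r2: IF@3 ID@4 stall=0 (-) EX@5 MEM@6 WB@7
I3 ld r3 <- r4: IF@4 ID@5 stall=2 (RAW on I2.r4 (WB@7)) EX@8 MEM@9 WB@10
I4 mul r3 <- r2,r5: IF@5 ID@8 stall=0 (-) EX@9 MEM@10 WB@11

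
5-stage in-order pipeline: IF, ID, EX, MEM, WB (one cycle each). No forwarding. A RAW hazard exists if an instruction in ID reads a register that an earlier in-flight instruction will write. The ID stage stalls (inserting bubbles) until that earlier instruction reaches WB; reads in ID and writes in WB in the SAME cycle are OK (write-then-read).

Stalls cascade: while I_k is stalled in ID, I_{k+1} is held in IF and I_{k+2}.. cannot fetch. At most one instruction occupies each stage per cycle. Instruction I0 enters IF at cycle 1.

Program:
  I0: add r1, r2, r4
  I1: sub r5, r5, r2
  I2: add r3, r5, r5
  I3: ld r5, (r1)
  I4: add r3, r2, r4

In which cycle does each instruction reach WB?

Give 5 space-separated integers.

I0 add r1 <- r2,r4: IF@1 ID@2 stall=0 (-) EX@3 MEM@4 WB@5
I1 sub r5 <- r5,r2: IF@2 ID@3 stall=0 (-) EX@4 MEM@5 WB@6
I2 add r3 <- r5,r5: IF@3 ID@4 stall=2 (RAW on I1.r5 (WB@6)) EX@7 MEM@8 WB@9
I3 ld r5 <- r1: IF@4 ID@7 stall=0 (-) EX@8 MEM@9 WB@10
I4 add r3 <- r2,r4: IF@7 ID@8 stall=0 (-) EX@9 MEM@10 WB@11

Answer: 5 6 9 10 11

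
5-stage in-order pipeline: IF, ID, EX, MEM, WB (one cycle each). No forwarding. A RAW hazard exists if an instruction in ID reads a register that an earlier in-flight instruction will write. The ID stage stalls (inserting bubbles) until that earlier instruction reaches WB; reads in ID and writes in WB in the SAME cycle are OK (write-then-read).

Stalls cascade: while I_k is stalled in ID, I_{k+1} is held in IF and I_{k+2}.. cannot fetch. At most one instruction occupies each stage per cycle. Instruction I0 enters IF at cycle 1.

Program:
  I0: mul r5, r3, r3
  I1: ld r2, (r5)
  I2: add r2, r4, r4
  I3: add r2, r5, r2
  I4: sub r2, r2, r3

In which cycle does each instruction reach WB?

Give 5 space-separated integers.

Answer: 5 8 9 12 15

Derivation:
I0 mul r5 <- r3,r3: IF@1 ID@2 stall=0 (-) EX@3 MEM@4 WB@5
I1 ld r2 <- r5: IF@2 ID@3 stall=2 (RAW on I0.r5 (WB@5)) EX@6 MEM@7 WB@8
I2 add r2 <- r4,r4: IF@3 ID@6 stall=0 (-) EX@7 MEM@8 WB@9
I3 add r2 <- r5,r2: IF@6 ID@7 stall=2 (RAW on I2.r2 (WB@9)) EX@10 MEM@11 WB@12
I4 sub r2 <- r2,r3: IF@7 ID@10 stall=2 (RAW on I3.r2 (WB@12)) EX@13 MEM@14 WB@15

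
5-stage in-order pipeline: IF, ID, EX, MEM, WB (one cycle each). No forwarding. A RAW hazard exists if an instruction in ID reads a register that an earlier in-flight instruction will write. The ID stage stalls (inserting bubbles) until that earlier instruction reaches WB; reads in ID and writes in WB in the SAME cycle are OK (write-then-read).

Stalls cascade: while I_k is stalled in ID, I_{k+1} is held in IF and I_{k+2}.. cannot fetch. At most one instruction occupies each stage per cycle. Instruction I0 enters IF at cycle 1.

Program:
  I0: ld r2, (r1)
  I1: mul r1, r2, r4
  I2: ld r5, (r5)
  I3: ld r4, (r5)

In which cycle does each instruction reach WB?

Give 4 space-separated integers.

Answer: 5 8 9 12

Derivation:
I0 ld r2 <- r1: IF@1 ID@2 stall=0 (-) EX@3 MEM@4 WB@5
I1 mul r1 <- r2,r4: IF@2 ID@3 stall=2 (RAW on I0.r2 (WB@5)) EX@6 MEM@7 WB@8
I2 ld r5 <- r5: IF@3 ID@6 stall=0 (-) EX@7 MEM@8 WB@9
I3 ld r4 <- r5: IF@6 ID@7 stall=2 (RAW on I2.r5 (WB@9)) EX@10 MEM@11 WB@12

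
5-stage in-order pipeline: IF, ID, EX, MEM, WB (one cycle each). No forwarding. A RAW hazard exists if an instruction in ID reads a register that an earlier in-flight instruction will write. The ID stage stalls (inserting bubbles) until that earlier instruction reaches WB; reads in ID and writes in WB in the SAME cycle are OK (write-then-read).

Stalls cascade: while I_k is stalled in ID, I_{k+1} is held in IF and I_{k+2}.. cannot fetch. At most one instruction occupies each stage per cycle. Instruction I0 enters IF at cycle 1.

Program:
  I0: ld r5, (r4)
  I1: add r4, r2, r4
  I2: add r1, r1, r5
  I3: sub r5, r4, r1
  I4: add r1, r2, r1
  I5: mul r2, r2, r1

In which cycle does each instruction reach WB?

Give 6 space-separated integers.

I0 ld r5 <- r4: IF@1 ID@2 stall=0 (-) EX@3 MEM@4 WB@5
I1 add r4 <- r2,r4: IF@2 ID@3 stall=0 (-) EX@4 MEM@5 WB@6
I2 add r1 <- r1,r5: IF@3 ID@4 stall=1 (RAW on I0.r5 (WB@5)) EX@6 MEM@7 WB@8
I3 sub r5 <- r4,r1: IF@4 ID@6 stall=2 (RAW on I2.r1 (WB@8)) EX@9 MEM@10 WB@11
I4 add r1 <- r2,r1: IF@6 ID@9 stall=0 (-) EX@10 MEM@11 WB@12
I5 mul r2 <- r2,r1: IF@9 ID@10 stall=2 (RAW on I4.r1 (WB@12)) EX@13 MEM@14 WB@15

Answer: 5 6 8 11 12 15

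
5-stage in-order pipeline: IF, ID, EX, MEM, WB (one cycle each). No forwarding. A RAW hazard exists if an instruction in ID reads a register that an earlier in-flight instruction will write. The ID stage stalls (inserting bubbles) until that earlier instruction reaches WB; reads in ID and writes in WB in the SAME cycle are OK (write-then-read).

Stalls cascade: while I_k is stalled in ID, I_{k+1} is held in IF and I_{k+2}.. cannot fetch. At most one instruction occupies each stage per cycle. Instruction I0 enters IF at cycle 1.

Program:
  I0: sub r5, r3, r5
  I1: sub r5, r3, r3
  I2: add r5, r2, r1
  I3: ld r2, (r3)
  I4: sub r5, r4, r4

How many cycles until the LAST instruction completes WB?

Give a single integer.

I0 sub r5 <- r3,r5: IF@1 ID@2 stall=0 (-) EX@3 MEM@4 WB@5
I1 sub r5 <- r3,r3: IF@2 ID@3 stall=0 (-) EX@4 MEM@5 WB@6
I2 add r5 <- r2,r1: IF@3 ID@4 stall=0 (-) EX@5 MEM@6 WB@7
I3 ld r2 <- r3: IF@4 ID@5 stall=0 (-) EX@6 MEM@7 WB@8
I4 sub r5 <- r4,r4: IF@5 ID@6 stall=0 (-) EX@7 MEM@8 WB@9

Answer: 9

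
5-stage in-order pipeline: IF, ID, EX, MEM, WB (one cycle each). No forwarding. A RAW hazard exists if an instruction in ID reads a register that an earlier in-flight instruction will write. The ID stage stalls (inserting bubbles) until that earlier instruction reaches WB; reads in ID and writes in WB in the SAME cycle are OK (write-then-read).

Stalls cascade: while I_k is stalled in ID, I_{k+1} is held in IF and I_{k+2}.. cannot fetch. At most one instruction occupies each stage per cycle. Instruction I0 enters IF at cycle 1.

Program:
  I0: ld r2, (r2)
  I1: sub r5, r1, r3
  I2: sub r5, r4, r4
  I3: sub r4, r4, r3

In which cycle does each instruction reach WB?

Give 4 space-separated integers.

I0 ld r2 <- r2: IF@1 ID@2 stall=0 (-) EX@3 MEM@4 WB@5
I1 sub r5 <- r1,r3: IF@2 ID@3 stall=0 (-) EX@4 MEM@5 WB@6
I2 sub r5 <- r4,r4: IF@3 ID@4 stall=0 (-) EX@5 MEM@6 WB@7
I3 sub r4 <- r4,r3: IF@4 ID@5 stall=0 (-) EX@6 MEM@7 WB@8

Answer: 5 6 7 8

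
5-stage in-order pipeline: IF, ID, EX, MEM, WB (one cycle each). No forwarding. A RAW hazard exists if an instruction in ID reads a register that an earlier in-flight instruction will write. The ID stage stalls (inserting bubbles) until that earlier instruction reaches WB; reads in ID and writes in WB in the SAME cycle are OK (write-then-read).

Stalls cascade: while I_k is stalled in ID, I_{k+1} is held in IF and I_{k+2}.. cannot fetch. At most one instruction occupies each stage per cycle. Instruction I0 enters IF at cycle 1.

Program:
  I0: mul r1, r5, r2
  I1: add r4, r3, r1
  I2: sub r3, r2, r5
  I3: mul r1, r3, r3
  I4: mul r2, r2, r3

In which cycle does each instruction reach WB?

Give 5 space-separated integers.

Answer: 5 8 9 12 13

Derivation:
I0 mul r1 <- r5,r2: IF@1 ID@2 stall=0 (-) EX@3 MEM@4 WB@5
I1 add r4 <- r3,r1: IF@2 ID@3 stall=2 (RAW on I0.r1 (WB@5)) EX@6 MEM@7 WB@8
I2 sub r3 <- r2,r5: IF@3 ID@6 stall=0 (-) EX@7 MEM@8 WB@9
I3 mul r1 <- r3,r3: IF@6 ID@7 stall=2 (RAW on I2.r3 (WB@9)) EX@10 MEM@11 WB@12
I4 mul r2 <- r2,r3: IF@7 ID@10 stall=0 (-) EX@11 MEM@12 WB@13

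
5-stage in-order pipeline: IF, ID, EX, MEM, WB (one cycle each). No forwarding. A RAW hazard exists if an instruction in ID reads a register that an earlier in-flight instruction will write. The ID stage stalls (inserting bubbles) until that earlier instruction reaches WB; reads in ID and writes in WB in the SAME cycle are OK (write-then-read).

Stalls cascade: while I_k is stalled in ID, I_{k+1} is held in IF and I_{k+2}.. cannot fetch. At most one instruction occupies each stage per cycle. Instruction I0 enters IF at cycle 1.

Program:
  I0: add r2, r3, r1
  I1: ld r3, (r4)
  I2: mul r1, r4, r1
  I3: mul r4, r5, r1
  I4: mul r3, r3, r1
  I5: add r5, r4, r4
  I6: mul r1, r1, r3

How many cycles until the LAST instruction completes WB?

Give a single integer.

Answer: 14

Derivation:
I0 add r2 <- r3,r1: IF@1 ID@2 stall=0 (-) EX@3 MEM@4 WB@5
I1 ld r3 <- r4: IF@2 ID@3 stall=0 (-) EX@4 MEM@5 WB@6
I2 mul r1 <- r4,r1: IF@3 ID@4 stall=0 (-) EX@5 MEM@6 WB@7
I3 mul r4 <- r5,r1: IF@4 ID@5 stall=2 (RAW on I2.r1 (WB@7)) EX@8 MEM@9 WB@10
I4 mul r3 <- r3,r1: IF@5 ID@8 stall=0 (-) EX@9 MEM@10 WB@11
I5 add r5 <- r4,r4: IF@8 ID@9 stall=1 (RAW on I3.r4 (WB@10)) EX@11 MEM@12 WB@13
I6 mul r1 <- r1,r3: IF@9 ID@11 stall=0 (-) EX@12 MEM@13 WB@14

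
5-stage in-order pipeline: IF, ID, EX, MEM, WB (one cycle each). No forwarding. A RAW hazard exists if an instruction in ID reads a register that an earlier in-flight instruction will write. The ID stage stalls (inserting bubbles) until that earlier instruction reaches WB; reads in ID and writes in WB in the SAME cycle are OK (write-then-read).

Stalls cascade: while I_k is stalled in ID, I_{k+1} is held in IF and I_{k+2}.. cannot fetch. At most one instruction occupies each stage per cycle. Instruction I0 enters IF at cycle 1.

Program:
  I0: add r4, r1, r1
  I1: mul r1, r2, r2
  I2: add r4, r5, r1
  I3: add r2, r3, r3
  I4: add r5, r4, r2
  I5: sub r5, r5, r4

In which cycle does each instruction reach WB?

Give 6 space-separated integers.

I0 add r4 <- r1,r1: IF@1 ID@2 stall=0 (-) EX@3 MEM@4 WB@5
I1 mul r1 <- r2,r2: IF@2 ID@3 stall=0 (-) EX@4 MEM@5 WB@6
I2 add r4 <- r5,r1: IF@3 ID@4 stall=2 (RAW on I1.r1 (WB@6)) EX@7 MEM@8 WB@9
I3 add r2 <- r3,r3: IF@4 ID@7 stall=0 (-) EX@8 MEM@9 WB@10
I4 add r5 <- r4,r2: IF@7 ID@8 stall=2 (RAW on I3.r2 (WB@10)) EX@11 MEM@12 WB@13
I5 sub r5 <- r5,r4: IF@8 ID@11 stall=2 (RAW on I4.r5 (WB@13)) EX@14 MEM@15 WB@16

Answer: 5 6 9 10 13 16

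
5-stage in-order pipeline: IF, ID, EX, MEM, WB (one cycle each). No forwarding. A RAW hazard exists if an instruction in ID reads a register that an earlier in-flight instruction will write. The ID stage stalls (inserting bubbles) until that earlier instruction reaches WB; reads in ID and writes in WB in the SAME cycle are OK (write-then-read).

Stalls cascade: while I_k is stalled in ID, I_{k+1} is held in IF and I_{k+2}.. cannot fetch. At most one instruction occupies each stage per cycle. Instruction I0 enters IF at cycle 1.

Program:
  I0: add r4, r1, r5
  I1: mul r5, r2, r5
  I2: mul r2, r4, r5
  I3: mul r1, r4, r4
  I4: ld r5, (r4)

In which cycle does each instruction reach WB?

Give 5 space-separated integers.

I0 add r4 <- r1,r5: IF@1 ID@2 stall=0 (-) EX@3 MEM@4 WB@5
I1 mul r5 <- r2,r5: IF@2 ID@3 stall=0 (-) EX@4 MEM@5 WB@6
I2 mul r2 <- r4,r5: IF@3 ID@4 stall=2 (RAW on I1.r5 (WB@6)) EX@7 MEM@8 WB@9
I3 mul r1 <- r4,r4: IF@4 ID@7 stall=0 (-) EX@8 MEM@9 WB@10
I4 ld r5 <- r4: IF@7 ID@8 stall=0 (-) EX@9 MEM@10 WB@11

Answer: 5 6 9 10 11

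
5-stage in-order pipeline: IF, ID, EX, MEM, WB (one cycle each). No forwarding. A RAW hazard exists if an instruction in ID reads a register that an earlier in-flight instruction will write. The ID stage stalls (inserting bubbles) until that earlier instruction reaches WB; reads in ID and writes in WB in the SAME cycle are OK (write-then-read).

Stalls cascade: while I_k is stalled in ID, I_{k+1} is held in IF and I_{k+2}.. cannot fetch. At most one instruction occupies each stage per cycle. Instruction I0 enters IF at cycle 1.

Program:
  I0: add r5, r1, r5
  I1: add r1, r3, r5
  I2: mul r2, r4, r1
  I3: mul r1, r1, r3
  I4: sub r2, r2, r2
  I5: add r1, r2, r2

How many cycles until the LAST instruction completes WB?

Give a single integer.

I0 add r5 <- r1,r5: IF@1 ID@2 stall=0 (-) EX@3 MEM@4 WB@5
I1 add r1 <- r3,r5: IF@2 ID@3 stall=2 (RAW on I0.r5 (WB@5)) EX@6 MEM@7 WB@8
I2 mul r2 <- r4,r1: IF@3 ID@6 stall=2 (RAW on I1.r1 (WB@8)) EX@9 MEM@10 WB@11
I3 mul r1 <- r1,r3: IF@6 ID@9 stall=0 (-) EX@10 MEM@11 WB@12
I4 sub r2 <- r2,r2: IF@9 ID@10 stall=1 (RAW on I2.r2 (WB@11)) EX@12 MEM@13 WB@14
I5 add r1 <- r2,r2: IF@10 ID@12 stall=2 (RAW on I4.r2 (WB@14)) EX@15 MEM@16 WB@17

Answer: 17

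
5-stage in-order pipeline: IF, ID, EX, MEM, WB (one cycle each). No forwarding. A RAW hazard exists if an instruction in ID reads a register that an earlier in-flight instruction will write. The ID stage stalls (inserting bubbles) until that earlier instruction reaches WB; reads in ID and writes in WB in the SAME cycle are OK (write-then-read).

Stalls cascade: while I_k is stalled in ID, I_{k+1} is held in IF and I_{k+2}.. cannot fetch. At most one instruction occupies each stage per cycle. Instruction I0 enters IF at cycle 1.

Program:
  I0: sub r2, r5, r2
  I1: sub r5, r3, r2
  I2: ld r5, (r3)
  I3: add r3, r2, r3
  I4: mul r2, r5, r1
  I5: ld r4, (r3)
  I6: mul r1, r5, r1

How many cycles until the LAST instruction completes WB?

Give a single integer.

I0 sub r2 <- r5,r2: IF@1 ID@2 stall=0 (-) EX@3 MEM@4 WB@5
I1 sub r5 <- r3,r2: IF@2 ID@3 stall=2 (RAW on I0.r2 (WB@5)) EX@6 MEM@7 WB@8
I2 ld r5 <- r3: IF@3 ID@6 stall=0 (-) EX@7 MEM@8 WB@9
I3 add r3 <- r2,r3: IF@6 ID@7 stall=0 (-) EX@8 MEM@9 WB@10
I4 mul r2 <- r5,r1: IF@7 ID@8 stall=1 (RAW on I2.r5 (WB@9)) EX@10 MEM@11 WB@12
I5 ld r4 <- r3: IF@8 ID@10 stall=0 (-) EX@11 MEM@12 WB@13
I6 mul r1 <- r5,r1: IF@10 ID@11 stall=0 (-) EX@12 MEM@13 WB@14

Answer: 14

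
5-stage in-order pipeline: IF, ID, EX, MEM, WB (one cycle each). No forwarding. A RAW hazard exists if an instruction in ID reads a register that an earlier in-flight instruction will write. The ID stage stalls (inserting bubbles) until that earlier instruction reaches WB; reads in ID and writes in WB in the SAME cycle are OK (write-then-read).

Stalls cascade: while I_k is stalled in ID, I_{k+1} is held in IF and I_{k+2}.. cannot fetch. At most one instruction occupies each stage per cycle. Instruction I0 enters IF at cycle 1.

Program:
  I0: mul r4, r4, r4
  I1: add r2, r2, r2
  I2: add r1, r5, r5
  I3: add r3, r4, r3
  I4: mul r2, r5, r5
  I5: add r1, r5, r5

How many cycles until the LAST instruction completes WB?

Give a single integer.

Answer: 10

Derivation:
I0 mul r4 <- r4,r4: IF@1 ID@2 stall=0 (-) EX@3 MEM@4 WB@5
I1 add r2 <- r2,r2: IF@2 ID@3 stall=0 (-) EX@4 MEM@5 WB@6
I2 add r1 <- r5,r5: IF@3 ID@4 stall=0 (-) EX@5 MEM@6 WB@7
I3 add r3 <- r4,r3: IF@4 ID@5 stall=0 (-) EX@6 MEM@7 WB@8
I4 mul r2 <- r5,r5: IF@5 ID@6 stall=0 (-) EX@7 MEM@8 WB@9
I5 add r1 <- r5,r5: IF@6 ID@7 stall=0 (-) EX@8 MEM@9 WB@10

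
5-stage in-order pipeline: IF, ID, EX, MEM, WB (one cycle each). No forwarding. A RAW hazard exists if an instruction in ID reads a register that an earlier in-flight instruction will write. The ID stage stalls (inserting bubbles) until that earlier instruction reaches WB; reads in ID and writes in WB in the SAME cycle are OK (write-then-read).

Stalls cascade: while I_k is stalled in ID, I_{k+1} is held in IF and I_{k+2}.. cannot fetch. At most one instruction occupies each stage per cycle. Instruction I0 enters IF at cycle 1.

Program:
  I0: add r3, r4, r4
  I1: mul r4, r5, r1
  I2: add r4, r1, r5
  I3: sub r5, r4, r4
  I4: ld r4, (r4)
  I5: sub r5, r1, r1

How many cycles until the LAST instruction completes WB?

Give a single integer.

Answer: 12

Derivation:
I0 add r3 <- r4,r4: IF@1 ID@2 stall=0 (-) EX@3 MEM@4 WB@5
I1 mul r4 <- r5,r1: IF@2 ID@3 stall=0 (-) EX@4 MEM@5 WB@6
I2 add r4 <- r1,r5: IF@3 ID@4 stall=0 (-) EX@5 MEM@6 WB@7
I3 sub r5 <- r4,r4: IF@4 ID@5 stall=2 (RAW on I2.r4 (WB@7)) EX@8 MEM@9 WB@10
I4 ld r4 <- r4: IF@5 ID@8 stall=0 (-) EX@9 MEM@10 WB@11
I5 sub r5 <- r1,r1: IF@8 ID@9 stall=0 (-) EX@10 MEM@11 WB@12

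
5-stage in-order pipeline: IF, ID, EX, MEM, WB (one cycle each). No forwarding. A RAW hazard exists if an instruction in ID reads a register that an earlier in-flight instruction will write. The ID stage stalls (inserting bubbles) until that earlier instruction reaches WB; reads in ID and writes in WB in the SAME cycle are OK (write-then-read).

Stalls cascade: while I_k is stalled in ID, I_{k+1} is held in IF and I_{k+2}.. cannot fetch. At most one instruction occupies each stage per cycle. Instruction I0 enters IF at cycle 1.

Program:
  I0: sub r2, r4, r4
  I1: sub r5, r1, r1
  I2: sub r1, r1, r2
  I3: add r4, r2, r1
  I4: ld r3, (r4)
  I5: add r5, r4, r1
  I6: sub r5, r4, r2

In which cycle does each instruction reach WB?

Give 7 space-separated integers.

Answer: 5 6 8 11 14 15 16

Derivation:
I0 sub r2 <- r4,r4: IF@1 ID@2 stall=0 (-) EX@3 MEM@4 WB@5
I1 sub r5 <- r1,r1: IF@2 ID@3 stall=0 (-) EX@4 MEM@5 WB@6
I2 sub r1 <- r1,r2: IF@3 ID@4 stall=1 (RAW on I0.r2 (WB@5)) EX@6 MEM@7 WB@8
I3 add r4 <- r2,r1: IF@4 ID@6 stall=2 (RAW on I2.r1 (WB@8)) EX@9 MEM@10 WB@11
I4 ld r3 <- r4: IF@6 ID@9 stall=2 (RAW on I3.r4 (WB@11)) EX@12 MEM@13 WB@14
I5 add r5 <- r4,r1: IF@9 ID@12 stall=0 (-) EX@13 MEM@14 WB@15
I6 sub r5 <- r4,r2: IF@12 ID@13 stall=0 (-) EX@14 MEM@15 WB@16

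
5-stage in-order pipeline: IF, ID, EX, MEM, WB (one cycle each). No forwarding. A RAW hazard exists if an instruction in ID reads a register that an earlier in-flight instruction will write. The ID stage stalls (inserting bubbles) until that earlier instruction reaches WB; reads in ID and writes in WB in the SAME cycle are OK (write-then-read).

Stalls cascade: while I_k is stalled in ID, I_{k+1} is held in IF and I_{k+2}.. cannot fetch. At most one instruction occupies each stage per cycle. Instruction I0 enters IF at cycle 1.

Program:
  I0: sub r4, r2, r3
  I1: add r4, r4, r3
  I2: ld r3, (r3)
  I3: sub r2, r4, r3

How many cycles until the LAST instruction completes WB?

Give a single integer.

Answer: 12

Derivation:
I0 sub r4 <- r2,r3: IF@1 ID@2 stall=0 (-) EX@3 MEM@4 WB@5
I1 add r4 <- r4,r3: IF@2 ID@3 stall=2 (RAW on I0.r4 (WB@5)) EX@6 MEM@7 WB@8
I2 ld r3 <- r3: IF@3 ID@6 stall=0 (-) EX@7 MEM@8 WB@9
I3 sub r2 <- r4,r3: IF@6 ID@7 stall=2 (RAW on I2.r3 (WB@9)) EX@10 MEM@11 WB@12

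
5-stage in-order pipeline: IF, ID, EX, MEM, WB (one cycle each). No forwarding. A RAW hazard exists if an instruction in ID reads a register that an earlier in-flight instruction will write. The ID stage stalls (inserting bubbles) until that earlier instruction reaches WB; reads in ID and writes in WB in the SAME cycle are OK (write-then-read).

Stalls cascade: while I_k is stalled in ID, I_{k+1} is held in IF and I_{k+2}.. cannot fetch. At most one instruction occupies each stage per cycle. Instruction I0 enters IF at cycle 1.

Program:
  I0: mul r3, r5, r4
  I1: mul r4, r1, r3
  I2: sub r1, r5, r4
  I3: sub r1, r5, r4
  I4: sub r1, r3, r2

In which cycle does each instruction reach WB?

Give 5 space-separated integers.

I0 mul r3 <- r5,r4: IF@1 ID@2 stall=0 (-) EX@3 MEM@4 WB@5
I1 mul r4 <- r1,r3: IF@2 ID@3 stall=2 (RAW on I0.r3 (WB@5)) EX@6 MEM@7 WB@8
I2 sub r1 <- r5,r4: IF@3 ID@6 stall=2 (RAW on I1.r4 (WB@8)) EX@9 MEM@10 WB@11
I3 sub r1 <- r5,r4: IF@6 ID@9 stall=0 (-) EX@10 MEM@11 WB@12
I4 sub r1 <- r3,r2: IF@9 ID@10 stall=0 (-) EX@11 MEM@12 WB@13

Answer: 5 8 11 12 13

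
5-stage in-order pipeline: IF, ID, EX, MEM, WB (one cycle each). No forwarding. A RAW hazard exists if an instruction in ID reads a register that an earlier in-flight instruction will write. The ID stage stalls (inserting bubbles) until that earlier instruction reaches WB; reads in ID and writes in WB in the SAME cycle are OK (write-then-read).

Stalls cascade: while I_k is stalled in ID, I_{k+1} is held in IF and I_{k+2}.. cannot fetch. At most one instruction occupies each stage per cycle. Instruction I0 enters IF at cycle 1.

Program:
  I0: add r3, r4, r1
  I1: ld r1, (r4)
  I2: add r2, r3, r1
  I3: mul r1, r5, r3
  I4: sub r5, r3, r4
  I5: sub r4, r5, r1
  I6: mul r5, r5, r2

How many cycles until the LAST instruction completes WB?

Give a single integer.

I0 add r3 <- r4,r1: IF@1 ID@2 stall=0 (-) EX@3 MEM@4 WB@5
I1 ld r1 <- r4: IF@2 ID@3 stall=0 (-) EX@4 MEM@5 WB@6
I2 add r2 <- r3,r1: IF@3 ID@4 stall=2 (RAW on I1.r1 (WB@6)) EX@7 MEM@8 WB@9
I3 mul r1 <- r5,r3: IF@4 ID@7 stall=0 (-) EX@8 MEM@9 WB@10
I4 sub r5 <- r3,r4: IF@7 ID@8 stall=0 (-) EX@9 MEM@10 WB@11
I5 sub r4 <- r5,r1: IF@8 ID@9 stall=2 (RAW on I4.r5 (WB@11)) EX@12 MEM@13 WB@14
I6 mul r5 <- r5,r2: IF@9 ID@12 stall=0 (-) EX@13 MEM@14 WB@15

Answer: 15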